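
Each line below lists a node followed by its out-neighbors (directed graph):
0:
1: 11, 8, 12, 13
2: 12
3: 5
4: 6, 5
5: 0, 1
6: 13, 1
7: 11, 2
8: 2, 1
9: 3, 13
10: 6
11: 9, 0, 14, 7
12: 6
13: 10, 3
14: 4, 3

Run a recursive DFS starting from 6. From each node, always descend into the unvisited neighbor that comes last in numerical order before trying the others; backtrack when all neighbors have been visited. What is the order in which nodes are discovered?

6 13 10 3 5 1 12 11 14 4 9 7 2 0 8

Visit 6
6 → 13
13 → 10
13 → 3
3 → 5
5 → 1
1 → 12
1 → 11
11 → 14
14 → 4
11 → 9
11 → 7
7 → 2
11 → 0
1 → 8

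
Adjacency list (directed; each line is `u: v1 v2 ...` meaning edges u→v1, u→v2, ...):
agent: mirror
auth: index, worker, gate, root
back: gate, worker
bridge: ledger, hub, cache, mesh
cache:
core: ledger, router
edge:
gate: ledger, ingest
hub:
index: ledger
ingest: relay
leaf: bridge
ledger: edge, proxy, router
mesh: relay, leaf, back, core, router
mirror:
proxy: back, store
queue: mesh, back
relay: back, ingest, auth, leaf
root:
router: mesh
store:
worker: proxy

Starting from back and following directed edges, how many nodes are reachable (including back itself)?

19

BFS from back visits: back, gate, worker, ledger, ingest, proxy, edge, router, relay, store, mesh, auth, leaf, core, index, root, bridge, hub, cache
Reachable nodes: 19 of 22 total.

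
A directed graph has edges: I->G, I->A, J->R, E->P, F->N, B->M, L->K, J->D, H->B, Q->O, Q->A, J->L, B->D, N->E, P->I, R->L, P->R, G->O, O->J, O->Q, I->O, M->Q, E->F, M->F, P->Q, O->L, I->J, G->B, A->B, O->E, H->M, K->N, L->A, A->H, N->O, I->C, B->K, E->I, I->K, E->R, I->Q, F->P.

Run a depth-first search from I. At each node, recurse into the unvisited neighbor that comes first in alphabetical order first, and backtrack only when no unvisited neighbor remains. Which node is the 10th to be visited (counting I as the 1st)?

Q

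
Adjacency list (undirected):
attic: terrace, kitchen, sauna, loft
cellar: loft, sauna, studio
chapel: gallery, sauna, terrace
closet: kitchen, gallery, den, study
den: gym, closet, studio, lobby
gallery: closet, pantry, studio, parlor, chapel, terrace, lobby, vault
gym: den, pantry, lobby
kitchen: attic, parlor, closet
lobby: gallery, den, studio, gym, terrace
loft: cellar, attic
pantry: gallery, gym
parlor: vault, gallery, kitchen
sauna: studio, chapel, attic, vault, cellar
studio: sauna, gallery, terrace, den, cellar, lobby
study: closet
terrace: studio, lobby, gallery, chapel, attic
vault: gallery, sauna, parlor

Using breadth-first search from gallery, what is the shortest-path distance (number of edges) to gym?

Level 0: gallery
Level 1: chapel, closet, lobby, pantry, parlor, studio, terrace, vault
Level 2: attic, cellar, den, gym, kitchen, sauna, study
Level 3: loft
gym first appears at level 2.

2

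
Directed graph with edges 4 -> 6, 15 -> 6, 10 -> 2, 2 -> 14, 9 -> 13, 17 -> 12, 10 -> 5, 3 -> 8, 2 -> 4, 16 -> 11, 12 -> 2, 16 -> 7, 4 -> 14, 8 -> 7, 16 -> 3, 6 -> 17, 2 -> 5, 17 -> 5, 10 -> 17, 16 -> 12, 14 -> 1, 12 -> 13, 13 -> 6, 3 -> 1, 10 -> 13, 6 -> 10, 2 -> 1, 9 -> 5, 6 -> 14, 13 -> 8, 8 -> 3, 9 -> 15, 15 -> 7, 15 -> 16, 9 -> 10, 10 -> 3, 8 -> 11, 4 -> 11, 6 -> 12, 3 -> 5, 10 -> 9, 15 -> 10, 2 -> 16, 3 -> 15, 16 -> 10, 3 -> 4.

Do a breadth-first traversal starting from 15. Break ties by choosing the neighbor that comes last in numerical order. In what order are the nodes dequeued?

Visit 15; enqueue 16, 10, 7, 6 → queue [16, 10, 7, 6]
Visit 16; enqueue 12, 11, 3 → queue [10, 7, 6, 12, 11, 3]
Visit 10; enqueue 17, 13, 9, 5, 2 → queue [7, 6, 12, 11, 3, 17, 13, 9, 5, 2]
Visit 7 → queue [6, 12, 11, 3, 17, 13, 9, 5, 2]
Visit 6; enqueue 14 → queue [12, 11, 3, 17, 13, 9, 5, 2, 14]
Visit 12 → queue [11, 3, 17, 13, 9, 5, 2, 14]
Visit 11 → queue [3, 17, 13, 9, 5, 2, 14]
Visit 3; enqueue 8, 4, 1 → queue [17, 13, 9, 5, 2, 14, 8, 4, 1]
Visit 17 → queue [13, 9, 5, 2, 14, 8, 4, 1]
Visit 13 → queue [9, 5, 2, 14, 8, 4, 1]
Visit 9 → queue [5, 2, 14, 8, 4, 1]
Visit 5 → queue [2, 14, 8, 4, 1]
Visit 2 → queue [14, 8, 4, 1]
Visit 14 → queue [8, 4, 1]
Visit 8 → queue [4, 1]
Visit 4 → queue [1]
Visit 1 → queue []

15 16 10 7 6 12 11 3 17 13 9 5 2 14 8 4 1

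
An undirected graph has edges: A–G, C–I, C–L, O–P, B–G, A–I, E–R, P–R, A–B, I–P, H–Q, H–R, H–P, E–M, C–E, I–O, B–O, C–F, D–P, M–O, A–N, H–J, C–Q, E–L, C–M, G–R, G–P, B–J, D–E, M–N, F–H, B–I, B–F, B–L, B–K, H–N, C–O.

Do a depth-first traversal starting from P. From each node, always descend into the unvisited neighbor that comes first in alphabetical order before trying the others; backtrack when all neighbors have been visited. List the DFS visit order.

Visit P
P → D
D → E
E → C
C → F
F → B
B → A
A → G
G → R
R → H
H → J
H → N
N → M
M → O
O → I
H → Q
B → K
B → L

P, D, E, C, F, B, A, G, R, H, J, N, M, O, I, Q, K, L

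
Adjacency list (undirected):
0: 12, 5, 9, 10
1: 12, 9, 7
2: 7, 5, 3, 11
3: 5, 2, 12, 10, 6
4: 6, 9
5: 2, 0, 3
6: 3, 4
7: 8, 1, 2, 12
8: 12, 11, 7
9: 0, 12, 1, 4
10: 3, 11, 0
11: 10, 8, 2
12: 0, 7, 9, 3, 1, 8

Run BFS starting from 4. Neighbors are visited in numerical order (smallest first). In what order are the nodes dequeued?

Visit 4; enqueue 6, 9 → queue [6, 9]
Visit 6; enqueue 3 → queue [9, 3]
Visit 9; enqueue 0, 1, 12 → queue [3, 0, 1, 12]
Visit 3; enqueue 2, 5, 10 → queue [0, 1, 12, 2, 5, 10]
Visit 0 → queue [1, 12, 2, 5, 10]
Visit 1; enqueue 7 → queue [12, 2, 5, 10, 7]
Visit 12; enqueue 8 → queue [2, 5, 10, 7, 8]
Visit 2; enqueue 11 → queue [5, 10, 7, 8, 11]
Visit 5 → queue [10, 7, 8, 11]
Visit 10 → queue [7, 8, 11]
Visit 7 → queue [8, 11]
Visit 8 → queue [11]
Visit 11 → queue []

4 → 6 → 9 → 3 → 0 → 1 → 12 → 2 → 5 → 10 → 7 → 8 → 11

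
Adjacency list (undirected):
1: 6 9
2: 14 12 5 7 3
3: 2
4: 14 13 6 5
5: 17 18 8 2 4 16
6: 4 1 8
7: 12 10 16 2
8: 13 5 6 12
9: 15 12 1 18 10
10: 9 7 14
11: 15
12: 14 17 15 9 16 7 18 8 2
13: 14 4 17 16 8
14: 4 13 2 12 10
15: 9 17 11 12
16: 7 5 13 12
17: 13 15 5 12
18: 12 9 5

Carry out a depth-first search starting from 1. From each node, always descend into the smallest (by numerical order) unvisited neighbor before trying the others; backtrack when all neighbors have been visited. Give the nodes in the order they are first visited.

1 6 4 5 2 3 7 10 9 12 8 13 14 16 17 15 11 18

Visit 1
1 → 6
6 → 4
4 → 5
5 → 2
2 → 3
2 → 7
7 → 10
10 → 9
9 → 12
12 → 8
8 → 13
13 → 14
13 → 16
13 → 17
17 → 15
15 → 11
12 → 18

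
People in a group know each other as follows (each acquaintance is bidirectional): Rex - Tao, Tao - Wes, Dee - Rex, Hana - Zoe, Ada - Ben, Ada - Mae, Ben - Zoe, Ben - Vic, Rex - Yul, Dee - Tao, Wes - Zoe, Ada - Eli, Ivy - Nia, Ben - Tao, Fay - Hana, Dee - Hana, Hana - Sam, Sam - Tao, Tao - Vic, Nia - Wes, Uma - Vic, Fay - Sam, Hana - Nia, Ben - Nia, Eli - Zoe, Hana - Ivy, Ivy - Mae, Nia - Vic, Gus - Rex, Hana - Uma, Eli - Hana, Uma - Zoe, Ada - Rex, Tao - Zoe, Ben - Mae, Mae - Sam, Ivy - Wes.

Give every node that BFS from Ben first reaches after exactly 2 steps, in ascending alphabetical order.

Level 0: Ben
Level 1: Ada, Mae, Nia, Tao, Vic, Zoe
Level 2: Dee, Eli, Hana, Ivy, Rex, Sam, Uma, Wes
Level 3: Fay, Gus, Yul

Dee, Eli, Hana, Ivy, Rex, Sam, Uma, Wes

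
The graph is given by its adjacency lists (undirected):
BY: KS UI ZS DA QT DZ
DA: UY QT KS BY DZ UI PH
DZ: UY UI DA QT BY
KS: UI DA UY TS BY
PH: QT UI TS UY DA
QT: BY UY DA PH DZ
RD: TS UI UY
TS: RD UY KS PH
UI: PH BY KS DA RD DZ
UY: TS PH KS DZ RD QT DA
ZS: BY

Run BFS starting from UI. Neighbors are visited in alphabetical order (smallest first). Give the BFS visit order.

Visit UI; enqueue BY, DA, DZ, KS, PH, RD → queue [BY, DA, DZ, KS, PH, RD]
Visit BY; enqueue QT, ZS → queue [DA, DZ, KS, PH, RD, QT, ZS]
Visit DA; enqueue UY → queue [DZ, KS, PH, RD, QT, ZS, UY]
Visit DZ → queue [KS, PH, RD, QT, ZS, UY]
Visit KS; enqueue TS → queue [PH, RD, QT, ZS, UY, TS]
Visit PH → queue [RD, QT, ZS, UY, TS]
Visit RD → queue [QT, ZS, UY, TS]
Visit QT → queue [ZS, UY, TS]
Visit ZS → queue [UY, TS]
Visit UY → queue [TS]
Visit TS → queue []

UI, BY, DA, DZ, KS, PH, RD, QT, ZS, UY, TS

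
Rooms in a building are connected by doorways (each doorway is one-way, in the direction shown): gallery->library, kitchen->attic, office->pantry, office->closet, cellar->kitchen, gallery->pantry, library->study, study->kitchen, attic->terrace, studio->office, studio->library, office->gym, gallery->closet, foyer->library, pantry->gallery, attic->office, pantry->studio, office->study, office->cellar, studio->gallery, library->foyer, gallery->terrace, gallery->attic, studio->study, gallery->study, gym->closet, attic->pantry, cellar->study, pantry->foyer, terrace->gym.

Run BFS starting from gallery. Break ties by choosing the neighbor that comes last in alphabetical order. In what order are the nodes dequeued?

gallery → terrace → study → pantry → library → closet → attic → gym → kitchen → studio → foyer → office → cellar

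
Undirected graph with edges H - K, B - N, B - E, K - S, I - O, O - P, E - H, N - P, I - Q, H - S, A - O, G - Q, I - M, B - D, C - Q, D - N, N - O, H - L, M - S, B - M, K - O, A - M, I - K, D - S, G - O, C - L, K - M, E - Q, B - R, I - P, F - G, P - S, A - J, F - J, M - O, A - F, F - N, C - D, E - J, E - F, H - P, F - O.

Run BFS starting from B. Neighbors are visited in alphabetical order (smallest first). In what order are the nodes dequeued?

Visit B; enqueue D, E, M, N, R → queue [D, E, M, N, R]
Visit D; enqueue C, S → queue [E, M, N, R, C, S]
Visit E; enqueue F, H, J, Q → queue [M, N, R, C, S, F, H, J, Q]
Visit M; enqueue A, I, K, O → queue [N, R, C, S, F, H, J, Q, A, I, K, O]
Visit N; enqueue P → queue [R, C, S, F, H, J, Q, A, I, K, O, P]
Visit R → queue [C, S, F, H, J, Q, A, I, K, O, P]
Visit C; enqueue L → queue [S, F, H, J, Q, A, I, K, O, P, L]
Visit S → queue [F, H, J, Q, A, I, K, O, P, L]
Visit F; enqueue G → queue [H, J, Q, A, I, K, O, P, L, G]
Visit H → queue [J, Q, A, I, K, O, P, L, G]
Visit J → queue [Q, A, I, K, O, P, L, G]
Visit Q → queue [A, I, K, O, P, L, G]
Visit A → queue [I, K, O, P, L, G]
Visit I → queue [K, O, P, L, G]
Visit K → queue [O, P, L, G]
Visit O → queue [P, L, G]
Visit P → queue [L, G]
Visit L → queue [G]
Visit G → queue []

B D E M N R C S F H J Q A I K O P L G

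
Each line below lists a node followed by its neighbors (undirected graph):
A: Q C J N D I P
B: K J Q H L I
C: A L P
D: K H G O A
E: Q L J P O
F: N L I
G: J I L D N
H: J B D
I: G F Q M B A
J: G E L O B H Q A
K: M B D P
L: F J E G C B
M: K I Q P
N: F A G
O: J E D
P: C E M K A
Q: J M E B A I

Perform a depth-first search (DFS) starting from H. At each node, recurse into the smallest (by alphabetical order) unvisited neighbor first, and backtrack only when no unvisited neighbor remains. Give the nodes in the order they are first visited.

Visit H
H → B
B → I
I → A
A → C
C → L
L → E
E → J
J → G
G → D
D → K
K → M
M → P
M → Q
D → O
G → N
N → F

H -> B -> I -> A -> C -> L -> E -> J -> G -> D -> K -> M -> P -> Q -> O -> N -> F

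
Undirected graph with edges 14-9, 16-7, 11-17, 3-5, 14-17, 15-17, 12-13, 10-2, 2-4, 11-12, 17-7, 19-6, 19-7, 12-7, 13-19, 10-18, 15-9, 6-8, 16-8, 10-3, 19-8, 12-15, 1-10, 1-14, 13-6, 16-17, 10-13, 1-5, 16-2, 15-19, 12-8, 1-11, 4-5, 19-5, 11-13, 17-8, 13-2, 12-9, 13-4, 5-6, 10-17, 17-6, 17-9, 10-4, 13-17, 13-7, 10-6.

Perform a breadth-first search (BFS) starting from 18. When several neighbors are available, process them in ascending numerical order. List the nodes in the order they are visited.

Visit 18; enqueue 10 → queue [10]
Visit 10; enqueue 1, 2, 3, 4, 6, 13, 17 → queue [1, 2, 3, 4, 6, 13, 17]
Visit 1; enqueue 5, 11, 14 → queue [2, 3, 4, 6, 13, 17, 5, 11, 14]
Visit 2; enqueue 16 → queue [3, 4, 6, 13, 17, 5, 11, 14, 16]
Visit 3 → queue [4, 6, 13, 17, 5, 11, 14, 16]
Visit 4 → queue [6, 13, 17, 5, 11, 14, 16]
Visit 6; enqueue 8, 19 → queue [13, 17, 5, 11, 14, 16, 8, 19]
Visit 13; enqueue 7, 12 → queue [17, 5, 11, 14, 16, 8, 19, 7, 12]
Visit 17; enqueue 9, 15 → queue [5, 11, 14, 16, 8, 19, 7, 12, 9, 15]
Visit 5 → queue [11, 14, 16, 8, 19, 7, 12, 9, 15]
Visit 11 → queue [14, 16, 8, 19, 7, 12, 9, 15]
Visit 14 → queue [16, 8, 19, 7, 12, 9, 15]
Visit 16 → queue [8, 19, 7, 12, 9, 15]
Visit 8 → queue [19, 7, 12, 9, 15]
Visit 19 → queue [7, 12, 9, 15]
Visit 7 → queue [12, 9, 15]
Visit 12 → queue [9, 15]
Visit 9 → queue [15]
Visit 15 → queue []

18 → 10 → 1 → 2 → 3 → 4 → 6 → 13 → 17 → 5 → 11 → 14 → 16 → 8 → 19 → 7 → 12 → 9 → 15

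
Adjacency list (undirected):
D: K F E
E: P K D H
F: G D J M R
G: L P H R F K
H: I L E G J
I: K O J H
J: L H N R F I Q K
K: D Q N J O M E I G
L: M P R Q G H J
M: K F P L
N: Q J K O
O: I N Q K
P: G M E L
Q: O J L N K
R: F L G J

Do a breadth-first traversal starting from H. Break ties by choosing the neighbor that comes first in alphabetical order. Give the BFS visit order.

Visit H; enqueue E, G, I, J, L → queue [E, G, I, J, L]
Visit E; enqueue D, K, P → queue [G, I, J, L, D, K, P]
Visit G; enqueue F, R → queue [I, J, L, D, K, P, F, R]
Visit I; enqueue O → queue [J, L, D, K, P, F, R, O]
Visit J; enqueue N, Q → queue [L, D, K, P, F, R, O, N, Q]
Visit L; enqueue M → queue [D, K, P, F, R, O, N, Q, M]
Visit D → queue [K, P, F, R, O, N, Q, M]
Visit K → queue [P, F, R, O, N, Q, M]
Visit P → queue [F, R, O, N, Q, M]
Visit F → queue [R, O, N, Q, M]
Visit R → queue [O, N, Q, M]
Visit O → queue [N, Q, M]
Visit N → queue [Q, M]
Visit Q → queue [M]
Visit M → queue []

H, E, G, I, J, L, D, K, P, F, R, O, N, Q, M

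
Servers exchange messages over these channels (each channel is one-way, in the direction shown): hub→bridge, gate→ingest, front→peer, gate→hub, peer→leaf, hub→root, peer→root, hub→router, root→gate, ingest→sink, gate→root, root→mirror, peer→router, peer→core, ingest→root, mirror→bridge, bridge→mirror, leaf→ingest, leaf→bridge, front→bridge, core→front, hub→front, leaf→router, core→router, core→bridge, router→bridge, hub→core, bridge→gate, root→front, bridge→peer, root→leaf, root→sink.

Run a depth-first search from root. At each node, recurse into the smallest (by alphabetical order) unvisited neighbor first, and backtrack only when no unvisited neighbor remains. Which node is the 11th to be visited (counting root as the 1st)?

peer

Visit root
root → front
front → bridge
bridge → gate
gate → hub
hub → core
core → router
gate → ingest
ingest → sink
bridge → mirror
bridge → peer
peer → leaf

Visit order: root, front, bridge, gate, hub, core, router, ingest, sink, mirror, peer, leaf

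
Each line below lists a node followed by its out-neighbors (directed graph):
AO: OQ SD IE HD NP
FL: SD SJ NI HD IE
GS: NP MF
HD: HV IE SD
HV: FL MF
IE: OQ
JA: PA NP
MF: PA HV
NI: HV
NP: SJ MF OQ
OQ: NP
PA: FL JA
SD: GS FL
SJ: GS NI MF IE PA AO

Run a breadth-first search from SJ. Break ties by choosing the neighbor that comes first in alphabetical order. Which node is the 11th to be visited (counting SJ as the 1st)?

SD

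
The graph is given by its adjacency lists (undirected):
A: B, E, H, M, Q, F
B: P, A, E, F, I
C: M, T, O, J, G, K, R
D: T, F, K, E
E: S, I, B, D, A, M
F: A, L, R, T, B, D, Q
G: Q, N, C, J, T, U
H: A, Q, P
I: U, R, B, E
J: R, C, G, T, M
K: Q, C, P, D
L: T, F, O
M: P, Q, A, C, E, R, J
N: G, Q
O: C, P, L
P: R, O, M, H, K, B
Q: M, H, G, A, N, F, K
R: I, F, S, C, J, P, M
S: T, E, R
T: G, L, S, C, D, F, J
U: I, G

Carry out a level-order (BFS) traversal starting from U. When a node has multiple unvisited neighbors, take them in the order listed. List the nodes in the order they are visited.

Visit U; enqueue I, G → queue [I, G]
Visit I; enqueue R, B, E → queue [G, R, B, E]
Visit G; enqueue Q, N, C, J, T → queue [R, B, E, Q, N, C, J, T]
Visit R; enqueue F, S, P, M → queue [B, E, Q, N, C, J, T, F, S, P, M]
Visit B; enqueue A → queue [E, Q, N, C, J, T, F, S, P, M, A]
Visit E; enqueue D → queue [Q, N, C, J, T, F, S, P, M, A, D]
Visit Q; enqueue H, K → queue [N, C, J, T, F, S, P, M, A, D, H, K]
Visit N → queue [C, J, T, F, S, P, M, A, D, H, K]
Visit C; enqueue O → queue [J, T, F, S, P, M, A, D, H, K, O]
Visit J → queue [T, F, S, P, M, A, D, H, K, O]
Visit T; enqueue L → queue [F, S, P, M, A, D, H, K, O, L]
Visit F → queue [S, P, M, A, D, H, K, O, L]
Visit S → queue [P, M, A, D, H, K, O, L]
Visit P → queue [M, A, D, H, K, O, L]
Visit M → queue [A, D, H, K, O, L]
Visit A → queue [D, H, K, O, L]
Visit D → queue [H, K, O, L]
Visit H → queue [K, O, L]
Visit K → queue [O, L]
Visit O → queue [L]
Visit L → queue []

U I G R B E Q N C J T F S P M A D H K O L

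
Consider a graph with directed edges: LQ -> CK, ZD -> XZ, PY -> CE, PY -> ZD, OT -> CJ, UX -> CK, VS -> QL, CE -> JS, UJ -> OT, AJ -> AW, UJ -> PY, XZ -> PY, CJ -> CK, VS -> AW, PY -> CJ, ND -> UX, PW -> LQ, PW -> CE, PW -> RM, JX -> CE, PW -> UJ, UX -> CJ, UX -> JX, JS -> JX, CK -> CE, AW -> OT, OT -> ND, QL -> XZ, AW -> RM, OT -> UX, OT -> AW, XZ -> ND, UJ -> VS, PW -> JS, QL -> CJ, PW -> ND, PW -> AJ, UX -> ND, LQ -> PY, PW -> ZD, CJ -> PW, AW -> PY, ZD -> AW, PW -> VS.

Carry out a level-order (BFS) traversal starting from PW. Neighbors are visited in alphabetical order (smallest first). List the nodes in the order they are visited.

Visit PW; enqueue AJ, CE, JS, LQ, ND, RM, UJ, VS, ZD → queue [AJ, CE, JS, LQ, ND, RM, UJ, VS, ZD]
Visit AJ; enqueue AW → queue [CE, JS, LQ, ND, RM, UJ, VS, ZD, AW]
Visit CE → queue [JS, LQ, ND, RM, UJ, VS, ZD, AW]
Visit JS; enqueue JX → queue [LQ, ND, RM, UJ, VS, ZD, AW, JX]
Visit LQ; enqueue CK, PY → queue [ND, RM, UJ, VS, ZD, AW, JX, CK, PY]
Visit ND; enqueue UX → queue [RM, UJ, VS, ZD, AW, JX, CK, PY, UX]
Visit RM → queue [UJ, VS, ZD, AW, JX, CK, PY, UX]
Visit UJ; enqueue OT → queue [VS, ZD, AW, JX, CK, PY, UX, OT]
Visit VS; enqueue QL → queue [ZD, AW, JX, CK, PY, UX, OT, QL]
Visit ZD; enqueue XZ → queue [AW, JX, CK, PY, UX, OT, QL, XZ]
Visit AW → queue [JX, CK, PY, UX, OT, QL, XZ]
Visit JX → queue [CK, PY, UX, OT, QL, XZ]
Visit CK → queue [PY, UX, OT, QL, XZ]
Visit PY; enqueue CJ → queue [UX, OT, QL, XZ, CJ]
Visit UX → queue [OT, QL, XZ, CJ]
Visit OT → queue [QL, XZ, CJ]
Visit QL → queue [XZ, CJ]
Visit XZ → queue [CJ]
Visit CJ → queue []

PW, AJ, CE, JS, LQ, ND, RM, UJ, VS, ZD, AW, JX, CK, PY, UX, OT, QL, XZ, CJ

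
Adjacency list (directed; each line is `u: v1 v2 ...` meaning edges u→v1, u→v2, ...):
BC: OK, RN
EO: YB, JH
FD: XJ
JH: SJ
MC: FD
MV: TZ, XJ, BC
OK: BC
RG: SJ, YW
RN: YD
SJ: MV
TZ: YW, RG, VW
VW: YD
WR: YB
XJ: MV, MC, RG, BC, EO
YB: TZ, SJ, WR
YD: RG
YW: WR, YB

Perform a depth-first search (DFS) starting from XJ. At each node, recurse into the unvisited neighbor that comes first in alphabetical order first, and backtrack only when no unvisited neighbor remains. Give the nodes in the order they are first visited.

Visit XJ
XJ → BC
BC → OK
BC → RN
RN → YD
YD → RG
RG → SJ
SJ → MV
MV → TZ
TZ → VW
TZ → YW
YW → WR
WR → YB
XJ → EO
EO → JH
XJ → MC
MC → FD

XJ BC OK RN YD RG SJ MV TZ VW YW WR YB EO JH MC FD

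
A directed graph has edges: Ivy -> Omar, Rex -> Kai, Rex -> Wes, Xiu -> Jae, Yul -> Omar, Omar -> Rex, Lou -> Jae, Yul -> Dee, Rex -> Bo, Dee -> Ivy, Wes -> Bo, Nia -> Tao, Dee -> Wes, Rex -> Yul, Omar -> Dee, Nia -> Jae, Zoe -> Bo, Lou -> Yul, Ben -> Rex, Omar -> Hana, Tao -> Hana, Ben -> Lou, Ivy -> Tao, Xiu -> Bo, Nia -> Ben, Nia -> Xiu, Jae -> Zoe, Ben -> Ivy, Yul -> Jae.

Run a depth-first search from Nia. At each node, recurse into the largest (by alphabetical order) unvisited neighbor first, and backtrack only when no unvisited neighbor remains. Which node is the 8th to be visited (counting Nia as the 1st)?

Ben

Visit Nia
Nia → Xiu
Xiu → Jae
Jae → Zoe
Zoe → Bo
Nia → Tao
Tao → Hana
Nia → Ben
Ben → Rex
Rex → Yul
Yul → Omar
Omar → Dee
Dee → Wes
Dee → Ivy
Rex → Kai
Ben → Lou

Visit order: Nia, Xiu, Jae, Zoe, Bo, Tao, Hana, Ben, Rex, Yul, Omar, Dee, Wes, Ivy, Kai, Lou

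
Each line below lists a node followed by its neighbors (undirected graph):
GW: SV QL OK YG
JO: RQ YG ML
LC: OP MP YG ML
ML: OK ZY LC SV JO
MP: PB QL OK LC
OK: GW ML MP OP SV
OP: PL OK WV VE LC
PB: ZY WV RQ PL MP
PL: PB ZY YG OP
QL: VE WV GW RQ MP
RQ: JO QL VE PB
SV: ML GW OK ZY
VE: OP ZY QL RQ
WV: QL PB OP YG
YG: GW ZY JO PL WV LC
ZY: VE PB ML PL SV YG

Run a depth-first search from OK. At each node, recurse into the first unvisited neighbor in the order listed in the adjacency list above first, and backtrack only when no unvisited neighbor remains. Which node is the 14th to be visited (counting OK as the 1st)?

YG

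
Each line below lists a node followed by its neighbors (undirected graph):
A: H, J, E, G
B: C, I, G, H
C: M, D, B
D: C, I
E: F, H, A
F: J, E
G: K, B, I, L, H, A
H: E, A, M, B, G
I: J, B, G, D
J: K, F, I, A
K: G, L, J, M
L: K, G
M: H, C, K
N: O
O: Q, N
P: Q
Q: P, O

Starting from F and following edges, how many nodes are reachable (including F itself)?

13

BFS from F visits: F, J, E, K, I, A, H, G, L, M, B, D, C
Reachable nodes: 13 of 17 total.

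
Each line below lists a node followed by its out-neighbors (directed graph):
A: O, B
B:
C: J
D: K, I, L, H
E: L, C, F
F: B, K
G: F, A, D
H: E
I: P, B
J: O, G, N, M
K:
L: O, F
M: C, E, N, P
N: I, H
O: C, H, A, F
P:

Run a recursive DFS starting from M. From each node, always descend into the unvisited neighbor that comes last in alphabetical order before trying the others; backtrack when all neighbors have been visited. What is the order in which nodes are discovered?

M -> P -> N -> I -> B -> H -> E -> L -> O -> F -> K -> C -> J -> G -> D -> A

Visit M
M → P
M → N
N → I
I → B
N → H
H → E
E → L
L → O
O → F
F → K
O → C
C → J
J → G
G → D
G → A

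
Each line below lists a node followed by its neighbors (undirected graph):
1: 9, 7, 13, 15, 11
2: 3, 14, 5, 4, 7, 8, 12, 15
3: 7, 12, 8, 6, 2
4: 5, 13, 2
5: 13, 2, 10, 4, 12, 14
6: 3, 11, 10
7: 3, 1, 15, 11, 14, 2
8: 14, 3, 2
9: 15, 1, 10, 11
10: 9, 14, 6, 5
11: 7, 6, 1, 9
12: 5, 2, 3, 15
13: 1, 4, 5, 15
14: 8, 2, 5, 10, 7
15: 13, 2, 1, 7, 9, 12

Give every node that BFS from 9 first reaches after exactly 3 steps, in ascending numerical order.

3, 4, 8

Level 0: 9
Level 1: 1, 10, 11, 15
Level 2: 2, 5, 6, 7, 12, 13, 14
Level 3: 3, 4, 8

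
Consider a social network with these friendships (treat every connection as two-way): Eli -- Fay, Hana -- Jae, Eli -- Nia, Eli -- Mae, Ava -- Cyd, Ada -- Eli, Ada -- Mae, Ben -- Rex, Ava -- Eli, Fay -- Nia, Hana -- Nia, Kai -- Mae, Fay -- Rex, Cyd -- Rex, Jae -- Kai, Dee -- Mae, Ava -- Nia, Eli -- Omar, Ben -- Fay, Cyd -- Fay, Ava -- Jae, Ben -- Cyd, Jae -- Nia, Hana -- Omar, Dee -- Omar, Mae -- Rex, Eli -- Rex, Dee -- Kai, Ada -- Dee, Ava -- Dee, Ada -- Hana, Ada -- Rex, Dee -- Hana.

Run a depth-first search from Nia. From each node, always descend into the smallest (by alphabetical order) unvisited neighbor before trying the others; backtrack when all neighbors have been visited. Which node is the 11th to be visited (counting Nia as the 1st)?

Kai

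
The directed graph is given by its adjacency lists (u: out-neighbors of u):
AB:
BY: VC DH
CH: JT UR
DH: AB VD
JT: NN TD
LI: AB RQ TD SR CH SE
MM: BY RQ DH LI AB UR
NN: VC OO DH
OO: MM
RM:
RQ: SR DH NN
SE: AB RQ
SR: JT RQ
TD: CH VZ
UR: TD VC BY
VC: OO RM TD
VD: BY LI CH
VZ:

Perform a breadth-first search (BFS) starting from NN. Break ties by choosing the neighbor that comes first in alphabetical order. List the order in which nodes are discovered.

Visit NN; enqueue DH, OO, VC → queue [DH, OO, VC]
Visit DH; enqueue AB, VD → queue [OO, VC, AB, VD]
Visit OO; enqueue MM → queue [VC, AB, VD, MM]
Visit VC; enqueue RM, TD → queue [AB, VD, MM, RM, TD]
Visit AB → queue [VD, MM, RM, TD]
Visit VD; enqueue BY, CH, LI → queue [MM, RM, TD, BY, CH, LI]
Visit MM; enqueue RQ, UR → queue [RM, TD, BY, CH, LI, RQ, UR]
Visit RM → queue [TD, BY, CH, LI, RQ, UR]
Visit TD; enqueue VZ → queue [BY, CH, LI, RQ, UR, VZ]
Visit BY → queue [CH, LI, RQ, UR, VZ]
Visit CH; enqueue JT → queue [LI, RQ, UR, VZ, JT]
Visit LI; enqueue SE, SR → queue [RQ, UR, VZ, JT, SE, SR]
Visit RQ → queue [UR, VZ, JT, SE, SR]
Visit UR → queue [VZ, JT, SE, SR]
Visit VZ → queue [JT, SE, SR]
Visit JT → queue [SE, SR]
Visit SE → queue [SR]
Visit SR → queue []

NN, DH, OO, VC, AB, VD, MM, RM, TD, BY, CH, LI, RQ, UR, VZ, JT, SE, SR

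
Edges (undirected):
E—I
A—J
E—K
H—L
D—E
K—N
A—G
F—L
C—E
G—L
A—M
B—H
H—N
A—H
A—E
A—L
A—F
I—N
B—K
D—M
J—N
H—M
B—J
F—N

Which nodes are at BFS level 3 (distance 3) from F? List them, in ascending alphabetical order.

Level 0: F
Level 1: A, L, N
Level 2: E, G, H, I, J, K, M
Level 3: B, C, D

B, C, D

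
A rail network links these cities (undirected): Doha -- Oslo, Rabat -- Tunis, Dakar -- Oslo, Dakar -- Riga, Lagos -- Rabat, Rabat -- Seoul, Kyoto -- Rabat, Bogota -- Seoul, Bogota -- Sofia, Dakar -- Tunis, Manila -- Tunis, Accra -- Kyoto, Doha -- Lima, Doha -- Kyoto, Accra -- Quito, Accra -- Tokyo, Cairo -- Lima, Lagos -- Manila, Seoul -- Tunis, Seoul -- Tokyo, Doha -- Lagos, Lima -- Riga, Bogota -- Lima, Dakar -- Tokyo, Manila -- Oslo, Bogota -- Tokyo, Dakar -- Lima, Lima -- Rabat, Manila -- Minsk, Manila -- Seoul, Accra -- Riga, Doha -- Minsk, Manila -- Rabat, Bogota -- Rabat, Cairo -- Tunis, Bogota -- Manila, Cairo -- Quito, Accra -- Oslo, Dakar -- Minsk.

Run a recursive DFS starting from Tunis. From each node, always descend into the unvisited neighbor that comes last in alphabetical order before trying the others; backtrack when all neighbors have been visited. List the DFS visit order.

Tunis → Seoul → Tokyo → Dakar → Riga → Lima → Rabat → Manila → Oslo → Doha → Minsk → Lagos → Kyoto → Accra → Quito → Cairo → Bogota → Sofia

Visit Tunis
Tunis → Seoul
Seoul → Tokyo
Tokyo → Dakar
Dakar → Riga
Riga → Lima
Lima → Rabat
Rabat → Manila
Manila → Oslo
Oslo → Doha
Doha → Minsk
Doha → Lagos
Doha → Kyoto
Kyoto → Accra
Accra → Quito
Quito → Cairo
Manila → Bogota
Bogota → Sofia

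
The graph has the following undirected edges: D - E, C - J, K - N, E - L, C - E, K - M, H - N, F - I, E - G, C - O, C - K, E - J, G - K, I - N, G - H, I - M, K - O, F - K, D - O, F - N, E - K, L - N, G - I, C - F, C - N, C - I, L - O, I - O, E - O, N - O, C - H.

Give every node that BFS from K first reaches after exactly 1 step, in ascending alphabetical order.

C, E, F, G, M, N, O

Level 0: K
Level 1: C, E, F, G, M, N, O
Level 2: D, H, I, J, L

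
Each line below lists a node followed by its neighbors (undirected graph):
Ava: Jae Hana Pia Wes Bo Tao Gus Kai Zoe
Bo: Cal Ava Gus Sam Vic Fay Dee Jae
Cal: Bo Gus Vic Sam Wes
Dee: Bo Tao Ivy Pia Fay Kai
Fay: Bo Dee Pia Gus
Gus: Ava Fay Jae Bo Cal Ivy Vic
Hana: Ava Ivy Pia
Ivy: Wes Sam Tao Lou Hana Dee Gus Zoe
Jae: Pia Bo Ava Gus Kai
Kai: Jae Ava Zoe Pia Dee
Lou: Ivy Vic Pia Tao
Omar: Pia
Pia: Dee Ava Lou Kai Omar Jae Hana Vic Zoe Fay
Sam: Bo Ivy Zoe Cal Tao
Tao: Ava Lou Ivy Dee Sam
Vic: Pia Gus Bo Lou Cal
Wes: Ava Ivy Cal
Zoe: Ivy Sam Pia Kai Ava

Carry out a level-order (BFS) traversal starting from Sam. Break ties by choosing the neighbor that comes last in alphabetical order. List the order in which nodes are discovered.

Sam Zoe Tao Ivy Cal Bo Pia Kai Ava Lou Dee Wes Hana Gus Vic Jae Fay Omar

Visit Sam; enqueue Zoe, Tao, Ivy, Cal, Bo → queue [Zoe, Tao, Ivy, Cal, Bo]
Visit Zoe; enqueue Pia, Kai, Ava → queue [Tao, Ivy, Cal, Bo, Pia, Kai, Ava]
Visit Tao; enqueue Lou, Dee → queue [Ivy, Cal, Bo, Pia, Kai, Ava, Lou, Dee]
Visit Ivy; enqueue Wes, Hana, Gus → queue [Cal, Bo, Pia, Kai, Ava, Lou, Dee, Wes, Hana, Gus]
Visit Cal; enqueue Vic → queue [Bo, Pia, Kai, Ava, Lou, Dee, Wes, Hana, Gus, Vic]
Visit Bo; enqueue Jae, Fay → queue [Pia, Kai, Ava, Lou, Dee, Wes, Hana, Gus, Vic, Jae, Fay]
Visit Pia; enqueue Omar → queue [Kai, Ava, Lou, Dee, Wes, Hana, Gus, Vic, Jae, Fay, Omar]
Visit Kai → queue [Ava, Lou, Dee, Wes, Hana, Gus, Vic, Jae, Fay, Omar]
Visit Ava → queue [Lou, Dee, Wes, Hana, Gus, Vic, Jae, Fay, Omar]
Visit Lou → queue [Dee, Wes, Hana, Gus, Vic, Jae, Fay, Omar]
Visit Dee → queue [Wes, Hana, Gus, Vic, Jae, Fay, Omar]
Visit Wes → queue [Hana, Gus, Vic, Jae, Fay, Omar]
Visit Hana → queue [Gus, Vic, Jae, Fay, Omar]
Visit Gus → queue [Vic, Jae, Fay, Omar]
Visit Vic → queue [Jae, Fay, Omar]
Visit Jae → queue [Fay, Omar]
Visit Fay → queue [Omar]
Visit Omar → queue []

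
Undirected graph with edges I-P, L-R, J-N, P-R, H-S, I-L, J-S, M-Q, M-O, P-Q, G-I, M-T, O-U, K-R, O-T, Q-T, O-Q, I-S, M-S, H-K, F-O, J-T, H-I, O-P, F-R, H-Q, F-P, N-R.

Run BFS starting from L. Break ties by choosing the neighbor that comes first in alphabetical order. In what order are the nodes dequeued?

Visit L; enqueue I, R → queue [I, R]
Visit I; enqueue G, H, P, S → queue [R, G, H, P, S]
Visit R; enqueue F, K, N → queue [G, H, P, S, F, K, N]
Visit G → queue [H, P, S, F, K, N]
Visit H; enqueue Q → queue [P, S, F, K, N, Q]
Visit P; enqueue O → queue [S, F, K, N, Q, O]
Visit S; enqueue J, M → queue [F, K, N, Q, O, J, M]
Visit F → queue [K, N, Q, O, J, M]
Visit K → queue [N, Q, O, J, M]
Visit N → queue [Q, O, J, M]
Visit Q; enqueue T → queue [O, J, M, T]
Visit O; enqueue U → queue [J, M, T, U]
Visit J → queue [M, T, U]
Visit M → queue [T, U]
Visit T → queue [U]
Visit U → queue []

L I R G H P S F K N Q O J M T U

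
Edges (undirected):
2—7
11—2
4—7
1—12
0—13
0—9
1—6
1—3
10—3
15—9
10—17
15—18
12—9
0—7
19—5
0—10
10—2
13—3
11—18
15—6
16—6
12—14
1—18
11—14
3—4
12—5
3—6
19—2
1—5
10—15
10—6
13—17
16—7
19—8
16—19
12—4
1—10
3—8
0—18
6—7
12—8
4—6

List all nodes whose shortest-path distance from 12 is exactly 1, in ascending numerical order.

Level 0: 12
Level 1: 1, 4, 5, 8, 9, 14
Level 2: 0, 3, 6, 7, 10, 11, 15, 18, 19
Level 3: 2, 13, 16, 17

1, 4, 5, 8, 9, 14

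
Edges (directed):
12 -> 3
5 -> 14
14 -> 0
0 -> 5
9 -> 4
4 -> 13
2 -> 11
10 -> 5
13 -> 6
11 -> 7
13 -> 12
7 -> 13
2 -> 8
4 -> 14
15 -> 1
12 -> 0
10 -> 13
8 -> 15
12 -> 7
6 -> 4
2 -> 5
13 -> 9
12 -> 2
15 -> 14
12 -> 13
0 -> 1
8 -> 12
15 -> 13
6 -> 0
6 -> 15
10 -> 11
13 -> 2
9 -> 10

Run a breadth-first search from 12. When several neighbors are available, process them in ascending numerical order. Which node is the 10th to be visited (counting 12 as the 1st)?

Visit 12; enqueue 0, 2, 3, 7, 13 → queue [0, 2, 3, 7, 13]
Visit 0; enqueue 1, 5 → queue [2, 3, 7, 13, 1, 5]
Visit 2; enqueue 8, 11 → queue [3, 7, 13, 1, 5, 8, 11]
Visit 3 → queue [7, 13, 1, 5, 8, 11]
Visit 7 → queue [13, 1, 5, 8, 11]
Visit 13; enqueue 6, 9 → queue [1, 5, 8, 11, 6, 9]
Visit 1 → queue [5, 8, 11, 6, 9]
Visit 5; enqueue 14 → queue [8, 11, 6, 9, 14]
Visit 8; enqueue 15 → queue [11, 6, 9, 14, 15]
Visit 11 → queue [6, 9, 14, 15]
Visit 6; enqueue 4 → queue [9, 14, 15, 4]
Visit 9; enqueue 10 → queue [14, 15, 4, 10]
Visit 14 → queue [15, 4, 10]
Visit 15 → queue [4, 10]
Visit 4 → queue [10]
Visit 10 → queue []

Visit order: 12, 0, 2, 3, 7, 13, 1, 5, 8, 11, 6, 9, 14, 15, 4, 10

11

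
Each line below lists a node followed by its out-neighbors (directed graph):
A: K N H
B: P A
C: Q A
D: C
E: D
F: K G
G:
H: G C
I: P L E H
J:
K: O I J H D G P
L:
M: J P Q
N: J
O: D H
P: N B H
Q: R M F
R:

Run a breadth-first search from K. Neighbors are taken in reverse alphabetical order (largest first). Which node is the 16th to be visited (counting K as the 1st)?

Visit K; enqueue P, O, J, I, H, G, D → queue [P, O, J, I, H, G, D]
Visit P; enqueue N, B → queue [O, J, I, H, G, D, N, B]
Visit O → queue [J, I, H, G, D, N, B]
Visit J → queue [I, H, G, D, N, B]
Visit I; enqueue L, E → queue [H, G, D, N, B, L, E]
Visit H; enqueue C → queue [G, D, N, B, L, E, C]
Visit G → queue [D, N, B, L, E, C]
Visit D → queue [N, B, L, E, C]
Visit N → queue [B, L, E, C]
Visit B; enqueue A → queue [L, E, C, A]
Visit L → queue [E, C, A]
Visit E → queue [C, A]
Visit C; enqueue Q → queue [A, Q]
Visit A → queue [Q]
Visit Q; enqueue R, M, F → queue [R, M, F]
Visit R → queue [M, F]
Visit M → queue [F]
Visit F → queue []

Visit order: K, P, O, J, I, H, G, D, N, B, L, E, C, A, Q, R, M, F

R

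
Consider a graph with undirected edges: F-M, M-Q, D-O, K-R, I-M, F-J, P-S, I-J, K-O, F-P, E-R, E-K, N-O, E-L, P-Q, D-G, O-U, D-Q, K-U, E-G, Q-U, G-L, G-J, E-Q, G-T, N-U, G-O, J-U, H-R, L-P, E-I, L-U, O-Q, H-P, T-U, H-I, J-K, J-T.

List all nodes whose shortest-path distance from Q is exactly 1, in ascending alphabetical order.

D, E, M, O, P, U

Level 0: Q
Level 1: D, E, M, O, P, U
Level 2: F, G, H, I, J, K, L, N, R, S, T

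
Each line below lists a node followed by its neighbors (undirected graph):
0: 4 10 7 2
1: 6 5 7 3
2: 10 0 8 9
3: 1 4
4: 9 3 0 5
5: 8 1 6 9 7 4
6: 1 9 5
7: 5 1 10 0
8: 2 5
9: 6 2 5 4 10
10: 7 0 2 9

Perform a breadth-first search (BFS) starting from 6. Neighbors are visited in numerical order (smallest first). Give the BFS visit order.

Visit 6; enqueue 1, 5, 9 → queue [1, 5, 9]
Visit 1; enqueue 3, 7 → queue [5, 9, 3, 7]
Visit 5; enqueue 4, 8 → queue [9, 3, 7, 4, 8]
Visit 9; enqueue 2, 10 → queue [3, 7, 4, 8, 2, 10]
Visit 3 → queue [7, 4, 8, 2, 10]
Visit 7; enqueue 0 → queue [4, 8, 2, 10, 0]
Visit 4 → queue [8, 2, 10, 0]
Visit 8 → queue [2, 10, 0]
Visit 2 → queue [10, 0]
Visit 10 → queue [0]
Visit 0 → queue []

6, 1, 5, 9, 3, 7, 4, 8, 2, 10, 0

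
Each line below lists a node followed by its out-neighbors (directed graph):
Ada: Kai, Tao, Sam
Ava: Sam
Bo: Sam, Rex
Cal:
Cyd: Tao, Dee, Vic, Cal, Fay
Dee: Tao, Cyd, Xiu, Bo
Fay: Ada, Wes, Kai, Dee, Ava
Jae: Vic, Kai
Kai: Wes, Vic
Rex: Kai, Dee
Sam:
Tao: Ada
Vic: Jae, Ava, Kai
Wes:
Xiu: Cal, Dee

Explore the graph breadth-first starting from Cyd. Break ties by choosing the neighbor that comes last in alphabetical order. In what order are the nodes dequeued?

Cyd -> Vic -> Tao -> Fay -> Dee -> Cal -> Kai -> Jae -> Ava -> Ada -> Wes -> Xiu -> Bo -> Sam -> Rex

Visit Cyd; enqueue Vic, Tao, Fay, Dee, Cal → queue [Vic, Tao, Fay, Dee, Cal]
Visit Vic; enqueue Kai, Jae, Ava → queue [Tao, Fay, Dee, Cal, Kai, Jae, Ava]
Visit Tao; enqueue Ada → queue [Fay, Dee, Cal, Kai, Jae, Ava, Ada]
Visit Fay; enqueue Wes → queue [Dee, Cal, Kai, Jae, Ava, Ada, Wes]
Visit Dee; enqueue Xiu, Bo → queue [Cal, Kai, Jae, Ava, Ada, Wes, Xiu, Bo]
Visit Cal → queue [Kai, Jae, Ava, Ada, Wes, Xiu, Bo]
Visit Kai → queue [Jae, Ava, Ada, Wes, Xiu, Bo]
Visit Jae → queue [Ava, Ada, Wes, Xiu, Bo]
Visit Ava; enqueue Sam → queue [Ada, Wes, Xiu, Bo, Sam]
Visit Ada → queue [Wes, Xiu, Bo, Sam]
Visit Wes → queue [Xiu, Bo, Sam]
Visit Xiu → queue [Bo, Sam]
Visit Bo; enqueue Rex → queue [Sam, Rex]
Visit Sam → queue [Rex]
Visit Rex → queue []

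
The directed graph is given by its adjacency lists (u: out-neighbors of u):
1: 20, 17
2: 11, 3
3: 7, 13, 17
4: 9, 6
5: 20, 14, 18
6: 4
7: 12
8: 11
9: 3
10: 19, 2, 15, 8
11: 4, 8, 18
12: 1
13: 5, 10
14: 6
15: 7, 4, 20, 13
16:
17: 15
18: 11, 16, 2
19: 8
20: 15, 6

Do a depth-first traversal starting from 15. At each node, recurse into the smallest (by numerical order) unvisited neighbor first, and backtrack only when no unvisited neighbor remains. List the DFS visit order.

Visit 15
15 → 4
4 → 6
4 → 9
9 → 3
3 → 7
7 → 12
12 → 1
1 → 17
1 → 20
3 → 13
13 → 5
5 → 14
5 → 18
18 → 2
2 → 11
11 → 8
18 → 16
13 → 10
10 → 19

15, 4, 6, 9, 3, 7, 12, 1, 17, 20, 13, 5, 14, 18, 2, 11, 8, 16, 10, 19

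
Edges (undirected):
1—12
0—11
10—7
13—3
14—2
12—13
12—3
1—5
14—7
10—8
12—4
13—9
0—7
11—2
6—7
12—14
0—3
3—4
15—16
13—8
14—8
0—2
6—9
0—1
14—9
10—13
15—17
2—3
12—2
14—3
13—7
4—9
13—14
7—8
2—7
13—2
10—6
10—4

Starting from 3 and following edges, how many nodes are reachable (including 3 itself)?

15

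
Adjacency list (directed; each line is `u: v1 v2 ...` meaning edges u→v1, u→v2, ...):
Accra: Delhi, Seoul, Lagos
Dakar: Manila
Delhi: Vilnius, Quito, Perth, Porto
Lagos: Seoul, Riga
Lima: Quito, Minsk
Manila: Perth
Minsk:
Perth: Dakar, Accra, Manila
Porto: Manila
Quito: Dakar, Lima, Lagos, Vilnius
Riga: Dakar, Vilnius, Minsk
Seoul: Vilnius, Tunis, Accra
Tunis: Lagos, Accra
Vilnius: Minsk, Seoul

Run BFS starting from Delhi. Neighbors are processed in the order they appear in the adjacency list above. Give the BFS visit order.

Delhi -> Vilnius -> Quito -> Perth -> Porto -> Minsk -> Seoul -> Dakar -> Lima -> Lagos -> Accra -> Manila -> Tunis -> Riga

Visit Delhi; enqueue Vilnius, Quito, Perth, Porto → queue [Vilnius, Quito, Perth, Porto]
Visit Vilnius; enqueue Minsk, Seoul → queue [Quito, Perth, Porto, Minsk, Seoul]
Visit Quito; enqueue Dakar, Lima, Lagos → queue [Perth, Porto, Minsk, Seoul, Dakar, Lima, Lagos]
Visit Perth; enqueue Accra, Manila → queue [Porto, Minsk, Seoul, Dakar, Lima, Lagos, Accra, Manila]
Visit Porto → queue [Minsk, Seoul, Dakar, Lima, Lagos, Accra, Manila]
Visit Minsk → queue [Seoul, Dakar, Lima, Lagos, Accra, Manila]
Visit Seoul; enqueue Tunis → queue [Dakar, Lima, Lagos, Accra, Manila, Tunis]
Visit Dakar → queue [Lima, Lagos, Accra, Manila, Tunis]
Visit Lima → queue [Lagos, Accra, Manila, Tunis]
Visit Lagos; enqueue Riga → queue [Accra, Manila, Tunis, Riga]
Visit Accra → queue [Manila, Tunis, Riga]
Visit Manila → queue [Tunis, Riga]
Visit Tunis → queue [Riga]
Visit Riga → queue []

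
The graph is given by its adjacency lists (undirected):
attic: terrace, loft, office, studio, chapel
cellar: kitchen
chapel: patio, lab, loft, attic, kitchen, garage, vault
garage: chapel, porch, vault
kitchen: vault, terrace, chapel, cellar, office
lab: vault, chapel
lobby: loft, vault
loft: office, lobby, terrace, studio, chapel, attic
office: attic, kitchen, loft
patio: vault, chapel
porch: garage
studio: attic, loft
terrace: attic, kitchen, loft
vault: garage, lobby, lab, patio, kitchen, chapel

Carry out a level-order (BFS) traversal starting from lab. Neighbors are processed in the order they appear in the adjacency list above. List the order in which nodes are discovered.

lab, vault, chapel, garage, lobby, patio, kitchen, loft, attic, porch, terrace, cellar, office, studio

Visit lab; enqueue vault, chapel → queue [vault, chapel]
Visit vault; enqueue garage, lobby, patio, kitchen → queue [chapel, garage, lobby, patio, kitchen]
Visit chapel; enqueue loft, attic → queue [garage, lobby, patio, kitchen, loft, attic]
Visit garage; enqueue porch → queue [lobby, patio, kitchen, loft, attic, porch]
Visit lobby → queue [patio, kitchen, loft, attic, porch]
Visit patio → queue [kitchen, loft, attic, porch]
Visit kitchen; enqueue terrace, cellar, office → queue [loft, attic, porch, terrace, cellar, office]
Visit loft; enqueue studio → queue [attic, porch, terrace, cellar, office, studio]
Visit attic → queue [porch, terrace, cellar, office, studio]
Visit porch → queue [terrace, cellar, office, studio]
Visit terrace → queue [cellar, office, studio]
Visit cellar → queue [office, studio]
Visit office → queue [studio]
Visit studio → queue []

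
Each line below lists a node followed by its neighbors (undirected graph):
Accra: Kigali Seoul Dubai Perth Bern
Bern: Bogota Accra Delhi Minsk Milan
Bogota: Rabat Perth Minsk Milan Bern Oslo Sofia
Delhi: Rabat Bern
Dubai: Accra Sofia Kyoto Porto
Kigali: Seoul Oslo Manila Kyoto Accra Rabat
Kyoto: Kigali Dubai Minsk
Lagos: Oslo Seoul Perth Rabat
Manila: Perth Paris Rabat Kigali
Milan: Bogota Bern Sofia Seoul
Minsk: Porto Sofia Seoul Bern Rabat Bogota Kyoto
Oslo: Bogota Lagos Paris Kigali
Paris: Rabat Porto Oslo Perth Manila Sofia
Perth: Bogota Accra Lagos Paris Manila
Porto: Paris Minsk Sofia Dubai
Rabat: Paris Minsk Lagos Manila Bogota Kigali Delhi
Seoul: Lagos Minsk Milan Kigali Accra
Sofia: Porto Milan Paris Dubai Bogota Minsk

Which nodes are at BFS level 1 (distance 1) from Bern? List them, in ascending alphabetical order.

Level 0: Bern
Level 1: Accra, Bogota, Delhi, Milan, Minsk
Level 2: Dubai, Kigali, Kyoto, Oslo, Perth, Porto, Rabat, Seoul, Sofia
Level 3: Lagos, Manila, Paris

Accra, Bogota, Delhi, Milan, Minsk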